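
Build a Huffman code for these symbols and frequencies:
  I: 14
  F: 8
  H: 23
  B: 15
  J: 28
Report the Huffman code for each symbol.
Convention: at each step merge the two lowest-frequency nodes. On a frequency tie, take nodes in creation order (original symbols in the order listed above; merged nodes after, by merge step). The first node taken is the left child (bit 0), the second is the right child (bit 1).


Huffman tree construction:
Step 1: Merge F(8) + I(14) = 22
Step 2: Merge B(15) + (F+I)(22) = 37
Step 3: Merge H(23) + J(28) = 51
Step 4: Merge (B+(F+I))(37) + (H+J)(51) = 88
Read each symbol's code off the tree from the root (left child = 0, right child = 1).

Codes:
  I: 011 (length 3)
  F: 010 (length 3)
  H: 10 (length 2)
  B: 00 (length 2)
  J: 11 (length 2)
Average code length: 198/88 = 2.2500 bits/symbol


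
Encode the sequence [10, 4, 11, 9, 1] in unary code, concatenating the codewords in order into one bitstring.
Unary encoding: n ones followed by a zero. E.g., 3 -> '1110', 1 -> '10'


Encode each number as n ones followed by a terminating 0:
  10 -> 11111111110 (11 bits)
  4 -> 11110 (5 bits)
  11 -> 111111111110 (12 bits)
  9 -> 1111111110 (10 bits)
  1 -> 10 (2 bits)
Total length = 11 + 5 + 12 + 10 + 2 = 40 bits.

Unary([10, 4, 11, 9, 1]) = 1111111111011110111111111110111111111010 (40 bits)


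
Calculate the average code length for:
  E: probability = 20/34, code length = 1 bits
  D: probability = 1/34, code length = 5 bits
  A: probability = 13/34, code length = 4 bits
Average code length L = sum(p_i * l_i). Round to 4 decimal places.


Weighted contributions p_i * l_i:
  E: (20/34) * 1 = 20/34
  D: (1/34) * 5 = 5/34
  A: (13/34) * 4 = 52/34
Sum = (20 + 5 + 52)/34 = 77/34

L = 77/34 = 2.2647 bits/symbol


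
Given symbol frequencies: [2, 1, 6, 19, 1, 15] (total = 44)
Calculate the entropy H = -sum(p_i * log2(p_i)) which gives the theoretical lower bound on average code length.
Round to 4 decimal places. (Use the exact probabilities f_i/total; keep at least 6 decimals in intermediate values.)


Per-symbol terms -p_i * log2(p_i) with p_i = f_i/44:
  p = 2/44 = 0.045455: log2(p) = -4.459432, -p*log2(p) = 0.202701
  p = 1/44 = 0.022727: log2(p) = -5.459432, -p*log2(p) = 0.124078
  p = 6/44 = 0.136364: log2(p) = -2.874469, -p*log2(p) = 0.391973
  p = 19/44 = 0.431818: log2(p) = -1.211504, -p*log2(p) = 0.523149
  p = 1/44 = 0.022727: log2(p) = -5.459432, -p*log2(p) = 0.124078
  p = 15/44 = 0.340909: log2(p) = -1.552541, -p*log2(p) = 0.529275
H = 0.202701 + 0.124078 + 0.391973 + 0.523149 + 0.124078 + 0.529275 = 1.895254

H = 1.8953 bits/symbol


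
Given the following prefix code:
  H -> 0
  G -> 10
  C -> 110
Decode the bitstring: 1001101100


Decoding step by step:
Bits 10 -> G
Bits 0 -> H
Bits 110 -> C
Bits 110 -> C
Bits 0 -> H


Decoded message: GHCCH


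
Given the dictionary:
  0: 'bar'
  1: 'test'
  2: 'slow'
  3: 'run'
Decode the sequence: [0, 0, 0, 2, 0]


Look up each index in the dictionary:
  0 -> 'bar'
  0 -> 'bar'
  0 -> 'bar'
  2 -> 'slow'
  0 -> 'bar'

Decoded: "bar bar bar slow bar"


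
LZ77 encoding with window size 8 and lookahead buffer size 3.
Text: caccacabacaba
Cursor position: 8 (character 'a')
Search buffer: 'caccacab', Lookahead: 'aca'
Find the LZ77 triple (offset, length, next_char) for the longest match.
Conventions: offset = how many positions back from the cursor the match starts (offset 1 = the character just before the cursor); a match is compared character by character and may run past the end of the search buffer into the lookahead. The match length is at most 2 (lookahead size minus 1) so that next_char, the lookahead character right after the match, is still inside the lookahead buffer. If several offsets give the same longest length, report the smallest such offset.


Try each offset into the search buffer:
  offset=1 (pos 7, char 'b'): match length 0
  offset=2 (pos 6, char 'a'): match length 1
  offset=3 (pos 5, char 'c'): match length 0
  offset=4 (pos 4, char 'a'): match length 2
  offset=5 (pos 3, char 'c'): match length 0
  offset=6 (pos 2, char 'c'): match length 0
  offset=7 (pos 1, char 'a'): match length 2
  offset=8 (pos 0, char 'c'): match length 0
Longest match has length 2, found at offsets 4, 7; take the smallest, offset 4.
next_char = character at position 8 + 2 = 10 -> 'a'

Best match: offset=4, length=2 (matching 'ac' starting at position 4)
LZ77 triple: (4, 2, 'a')


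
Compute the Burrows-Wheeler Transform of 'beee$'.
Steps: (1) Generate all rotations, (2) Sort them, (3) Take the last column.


Rotations (sorted):
  0: $beee -> last char: e
  1: beee$ -> last char: $
  2: e$bee -> last char: e
  3: ee$be -> last char: e
  4: eee$b -> last char: b


BWT = e$eeb


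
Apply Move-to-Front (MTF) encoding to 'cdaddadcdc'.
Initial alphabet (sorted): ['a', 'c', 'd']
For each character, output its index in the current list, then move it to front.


MTF encoding:
'c': index 1 in ['a', 'c', 'd'] -> ['c', 'a', 'd']
'd': index 2 in ['c', 'a', 'd'] -> ['d', 'c', 'a']
'a': index 2 in ['d', 'c', 'a'] -> ['a', 'd', 'c']
'd': index 1 in ['a', 'd', 'c'] -> ['d', 'a', 'c']
'd': index 0 in ['d', 'a', 'c'] -> ['d', 'a', 'c']
'a': index 1 in ['d', 'a', 'c'] -> ['a', 'd', 'c']
'd': index 1 in ['a', 'd', 'c'] -> ['d', 'a', 'c']
'c': index 2 in ['d', 'a', 'c'] -> ['c', 'd', 'a']
'd': index 1 in ['c', 'd', 'a'] -> ['d', 'c', 'a']
'c': index 1 in ['d', 'c', 'a'] -> ['c', 'd', 'a']


Output: [1, 2, 2, 1, 0, 1, 1, 2, 1, 1]


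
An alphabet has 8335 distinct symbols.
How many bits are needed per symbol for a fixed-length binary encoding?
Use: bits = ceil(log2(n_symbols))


log2(8335) = 13.025
Bracket: 2^13 = 8192 < 8335 <= 2^14 = 16384
So ceil(log2(8335)) = 14

bits = ceil(log2(8335)) = ceil(13.025) = 14 bits


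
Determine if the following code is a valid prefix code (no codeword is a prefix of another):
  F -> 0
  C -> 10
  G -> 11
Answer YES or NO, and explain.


Checking each pair (does one codeword prefix another?):
  F='0' vs C='10': no prefix
  F='0' vs G='11': no prefix
  C='10' vs F='0': no prefix
  C='10' vs G='11': no prefix
  G='11' vs F='0': no prefix
  G='11' vs C='10': no prefix
No violation found over all pairs.

YES -- this is a valid prefix code. No codeword is a prefix of any other codeword.


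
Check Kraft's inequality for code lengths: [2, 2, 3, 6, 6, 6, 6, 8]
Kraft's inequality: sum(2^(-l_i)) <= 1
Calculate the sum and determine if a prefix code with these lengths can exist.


Sum = 2^(-2) + 2^(-2) + 2^(-3) + 2^(-6) + 2^(-6) + 2^(-6) + 2^(-6) + 2^(-8)
    = 0.25 + 0.25 + 0.125 + 0.015625 + 0.015625 + 0.015625 + 0.015625 + 0.00390625
    = 177/256 = 0.69140625
Since 0.69140625 <= 1, Kraft's inequality IS satisfied.
A prefix code with these lengths CAN exist.

Kraft sum = 0.69140625. Satisfied.


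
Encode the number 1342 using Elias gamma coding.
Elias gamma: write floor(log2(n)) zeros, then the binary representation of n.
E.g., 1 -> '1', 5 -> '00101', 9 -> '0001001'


num_bits = floor(log2(1342)) + 1 = 11
leading_zeros = num_bits - 1 = 10
binary(1342) = 10100111110

Elias gamma(1342) = '0000000000' + '10100111110' = 000000000010100111110 (21 bits)


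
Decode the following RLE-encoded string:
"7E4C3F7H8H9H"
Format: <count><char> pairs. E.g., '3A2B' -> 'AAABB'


Expanding each <count><char> pair:
  7E -> 'EEEEEEE'
  4C -> 'CCCC'
  3F -> 'FFF'
  7H -> 'HHHHHHH'
  8H -> 'HHHHHHHH'
  9H -> 'HHHHHHHHH'

Decoded = EEEEEEECCCCFFFHHHHHHHHHHHHHHHHHHHHHHHH


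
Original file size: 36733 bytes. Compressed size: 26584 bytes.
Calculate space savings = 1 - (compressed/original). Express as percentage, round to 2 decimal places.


ratio = compressed/original = 26584/36733 = 0.723709
savings = 1 - ratio = 1 - 0.723709 = 0.276291
as a percentage: 0.276291 * 100 = 27.63%

Space savings = 1 - 26584/36733 = 27.63%


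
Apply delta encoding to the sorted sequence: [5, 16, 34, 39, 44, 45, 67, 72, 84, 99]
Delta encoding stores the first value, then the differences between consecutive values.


First value: 5
Deltas:
  16 - 5 = 11
  34 - 16 = 18
  39 - 34 = 5
  44 - 39 = 5
  45 - 44 = 1
  67 - 45 = 22
  72 - 67 = 5
  84 - 72 = 12
  99 - 84 = 15


Delta encoded: [5, 11, 18, 5, 5, 1, 22, 5, 12, 15]


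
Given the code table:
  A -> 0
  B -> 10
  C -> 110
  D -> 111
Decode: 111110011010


Decoding:
111 -> D
110 -> C
0 -> A
110 -> C
10 -> B


Result: DCACB


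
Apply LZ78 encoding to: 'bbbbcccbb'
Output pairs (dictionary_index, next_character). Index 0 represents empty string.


LZ78 encoding steps:
Dictionary: {0: ''}
Step 1: w='' (idx 0), next='b' -> output (0, 'b'), add 'b' as idx 1
Step 2: w='b' (idx 1), next='b' -> output (1, 'b'), add 'bb' as idx 2
Step 3: w='b' (idx 1), next='c' -> output (1, 'c'), add 'bc' as idx 3
Step 4: w='' (idx 0), next='c' -> output (0, 'c'), add 'c' as idx 4
Step 5: w='c' (idx 4), next='b' -> output (4, 'b'), add 'cb' as idx 5
Step 6: w='b' (idx 1), end of input -> output (1, '')


Encoded: [(0, 'b'), (1, 'b'), (1, 'c'), (0, 'c'), (4, 'b'), (1, '')]


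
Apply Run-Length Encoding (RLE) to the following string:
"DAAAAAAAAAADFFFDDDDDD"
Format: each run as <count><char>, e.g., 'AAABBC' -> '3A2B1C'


Scanning runs left to right:
  i=0: run of 'D' x 1 -> '1D'
  i=1: run of 'A' x 10 -> '10A'
  i=11: run of 'D' x 1 -> '1D'
  i=12: run of 'F' x 3 -> '3F'
  i=15: run of 'D' x 6 -> '6D'

RLE = 1D10A1D3F6D


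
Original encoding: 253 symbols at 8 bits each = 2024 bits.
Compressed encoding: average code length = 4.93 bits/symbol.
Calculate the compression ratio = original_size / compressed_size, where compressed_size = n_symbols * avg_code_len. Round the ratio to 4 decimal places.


original_size = n_symbols * orig_bits = 253 * 8 = 2024 bits
compressed_size = n_symbols * avg_code_len = 253 * 4.93 = 1247.29 bits
ratio = original_size / compressed_size = 2024 / 1247.29 = 1.6227

Compression ratio = 1.6227


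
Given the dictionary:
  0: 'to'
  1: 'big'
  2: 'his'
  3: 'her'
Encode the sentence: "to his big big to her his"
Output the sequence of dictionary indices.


Look up each word in the dictionary:
  'to' -> 0
  'his' -> 2
  'big' -> 1
  'big' -> 1
  'to' -> 0
  'her' -> 3
  'his' -> 2

Encoded: [0, 2, 1, 1, 0, 3, 2]


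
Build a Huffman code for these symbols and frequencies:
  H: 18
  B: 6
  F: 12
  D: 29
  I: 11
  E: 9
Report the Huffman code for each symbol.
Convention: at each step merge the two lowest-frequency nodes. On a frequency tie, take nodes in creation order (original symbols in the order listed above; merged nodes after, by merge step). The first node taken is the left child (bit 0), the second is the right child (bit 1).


Huffman tree construction:
Step 1: Merge B(6) + E(9) = 15
Step 2: Merge I(11) + F(12) = 23
Step 3: Merge (B+E)(15) + H(18) = 33
Step 4: Merge (I+F)(23) + D(29) = 52
Step 5: Merge ((B+E)+H)(33) + ((I+F)+D)(52) = 85
Read each symbol's code off the tree from the root (left child = 0, right child = 1).

Codes:
  H: 01 (length 2)
  B: 000 (length 3)
  F: 101 (length 3)
  D: 11 (length 2)
  I: 100 (length 3)
  E: 001 (length 3)
Average code length: 208/85 = 2.4471 bits/symbol


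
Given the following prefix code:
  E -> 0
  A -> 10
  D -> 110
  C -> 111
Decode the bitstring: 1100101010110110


Decoding step by step:
Bits 110 -> D
Bits 0 -> E
Bits 10 -> A
Bits 10 -> A
Bits 10 -> A
Bits 110 -> D
Bits 110 -> D


Decoded message: DEAAADD


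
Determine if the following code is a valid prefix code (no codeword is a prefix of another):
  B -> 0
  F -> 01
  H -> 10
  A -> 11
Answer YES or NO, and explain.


Checking each pair (does one codeword prefix another?):
  B='0' vs F='01': prefix -- VIOLATION

NO -- this is NOT a valid prefix code. B (0) is a prefix of F (01).


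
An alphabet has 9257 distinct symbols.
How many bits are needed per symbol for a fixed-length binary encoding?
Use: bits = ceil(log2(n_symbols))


log2(9257) = 13.1763
Bracket: 2^13 = 8192 < 9257 <= 2^14 = 16384
So ceil(log2(9257)) = 14

bits = ceil(log2(9257)) = ceil(13.1763) = 14 bits


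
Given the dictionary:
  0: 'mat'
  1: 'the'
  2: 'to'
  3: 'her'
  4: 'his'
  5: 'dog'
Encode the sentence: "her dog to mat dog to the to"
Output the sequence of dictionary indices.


Look up each word in the dictionary:
  'her' -> 3
  'dog' -> 5
  'to' -> 2
  'mat' -> 0
  'dog' -> 5
  'to' -> 2
  'the' -> 1
  'to' -> 2

Encoded: [3, 5, 2, 0, 5, 2, 1, 2]


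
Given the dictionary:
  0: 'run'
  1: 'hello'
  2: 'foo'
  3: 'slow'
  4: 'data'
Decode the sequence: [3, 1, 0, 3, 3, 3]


Look up each index in the dictionary:
  3 -> 'slow'
  1 -> 'hello'
  0 -> 'run'
  3 -> 'slow'
  3 -> 'slow'
  3 -> 'slow'

Decoded: "slow hello run slow slow slow"


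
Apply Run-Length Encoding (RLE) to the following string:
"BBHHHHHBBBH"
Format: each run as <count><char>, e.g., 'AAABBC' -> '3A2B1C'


Scanning runs left to right:
  i=0: run of 'B' x 2 -> '2B'
  i=2: run of 'H' x 5 -> '5H'
  i=7: run of 'B' x 3 -> '3B'
  i=10: run of 'H' x 1 -> '1H'

RLE = 2B5H3B1H


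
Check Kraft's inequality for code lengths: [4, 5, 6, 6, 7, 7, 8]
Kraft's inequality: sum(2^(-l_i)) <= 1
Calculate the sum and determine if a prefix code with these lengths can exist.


Sum = 2^(-4) + 2^(-5) + 2^(-6) + 2^(-6) + 2^(-7) + 2^(-7) + 2^(-8)
    = 0.0625 + 0.03125 + 0.015625 + 0.015625 + 0.0078125 + 0.0078125 + 0.00390625
    = 37/256 = 0.14453125
Since 0.14453125 <= 1, Kraft's inequality IS satisfied.
A prefix code with these lengths CAN exist.

Kraft sum = 0.14453125. Satisfied.


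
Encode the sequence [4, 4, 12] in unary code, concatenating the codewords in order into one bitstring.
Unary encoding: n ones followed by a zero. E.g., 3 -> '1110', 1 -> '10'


Encode each number as n ones followed by a terminating 0:
  4 -> 11110 (5 bits)
  4 -> 11110 (5 bits)
  12 -> 1111111111110 (13 bits)
Total length = 5 + 5 + 13 = 23 bits.

Unary([4, 4, 12]) = 11110111101111111111110 (23 bits)


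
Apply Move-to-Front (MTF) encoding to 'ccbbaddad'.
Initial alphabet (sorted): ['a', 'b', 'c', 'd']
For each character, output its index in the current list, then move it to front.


MTF encoding:
'c': index 2 in ['a', 'b', 'c', 'd'] -> ['c', 'a', 'b', 'd']
'c': index 0 in ['c', 'a', 'b', 'd'] -> ['c', 'a', 'b', 'd']
'b': index 2 in ['c', 'a', 'b', 'd'] -> ['b', 'c', 'a', 'd']
'b': index 0 in ['b', 'c', 'a', 'd'] -> ['b', 'c', 'a', 'd']
'a': index 2 in ['b', 'c', 'a', 'd'] -> ['a', 'b', 'c', 'd']
'd': index 3 in ['a', 'b', 'c', 'd'] -> ['d', 'a', 'b', 'c']
'd': index 0 in ['d', 'a', 'b', 'c'] -> ['d', 'a', 'b', 'c']
'a': index 1 in ['d', 'a', 'b', 'c'] -> ['a', 'd', 'b', 'c']
'd': index 1 in ['a', 'd', 'b', 'c'] -> ['d', 'a', 'b', 'c']


Output: [2, 0, 2, 0, 2, 3, 0, 1, 1]


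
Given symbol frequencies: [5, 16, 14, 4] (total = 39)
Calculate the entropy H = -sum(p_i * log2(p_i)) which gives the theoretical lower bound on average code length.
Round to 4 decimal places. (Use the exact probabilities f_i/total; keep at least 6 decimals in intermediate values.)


Per-symbol terms -p_i * log2(p_i) with p_i = f_i/39:
  p = 5/39 = 0.128205: log2(p) = -2.963474, -p*log2(p) = 0.379933
  p = 16/39 = 0.410256: log2(p) = -1.285402, -p*log2(p) = 0.527345
  p = 14/39 = 0.358974: log2(p) = -1.478047, -p*log2(p) = 0.530581
  p = 4/39 = 0.102564: log2(p) = -3.285402, -p*log2(p) = 0.336964
H = 0.379933 + 0.527345 + 0.530581 + 0.336964 = 1.774823

H = 1.7748 bits/symbol


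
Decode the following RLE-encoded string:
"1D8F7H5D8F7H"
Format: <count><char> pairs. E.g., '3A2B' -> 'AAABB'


Expanding each <count><char> pair:
  1D -> 'D'
  8F -> 'FFFFFFFF'
  7H -> 'HHHHHHH'
  5D -> 'DDDDD'
  8F -> 'FFFFFFFF'
  7H -> 'HHHHHHH'

Decoded = DFFFFFFFFHHHHHHHDDDDDFFFFFFFFHHHHHHH


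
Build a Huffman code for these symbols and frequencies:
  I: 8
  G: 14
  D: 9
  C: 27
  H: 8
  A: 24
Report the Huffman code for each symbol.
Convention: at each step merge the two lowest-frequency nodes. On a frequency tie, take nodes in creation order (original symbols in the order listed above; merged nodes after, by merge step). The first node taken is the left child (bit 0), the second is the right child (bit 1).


Huffman tree construction:
Step 1: Merge I(8) + H(8) = 16
Step 2: Merge D(9) + G(14) = 23
Step 3: Merge (I+H)(16) + (D+G)(23) = 39
Step 4: Merge A(24) + C(27) = 51
Step 5: Merge ((I+H)+(D+G))(39) + (A+C)(51) = 90
Read each symbol's code off the tree from the root (left child = 0, right child = 1).

Codes:
  I: 000 (length 3)
  G: 011 (length 3)
  D: 010 (length 3)
  C: 11 (length 2)
  H: 001 (length 3)
  A: 10 (length 2)
Average code length: 219/90 = 2.4333 bits/symbol


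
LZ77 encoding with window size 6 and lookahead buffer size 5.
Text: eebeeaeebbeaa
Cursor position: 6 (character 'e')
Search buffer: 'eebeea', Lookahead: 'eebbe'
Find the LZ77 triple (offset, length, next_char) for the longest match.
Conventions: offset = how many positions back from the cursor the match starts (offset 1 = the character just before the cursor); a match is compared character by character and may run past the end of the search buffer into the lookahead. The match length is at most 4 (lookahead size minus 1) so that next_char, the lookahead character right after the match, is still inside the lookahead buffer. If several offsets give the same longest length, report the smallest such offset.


Try each offset into the search buffer:
  offset=1 (pos 5, char 'a'): match length 0
  offset=2 (pos 4, char 'e'): match length 1
  offset=3 (pos 3, char 'e'): match length 2
  offset=4 (pos 2, char 'b'): match length 0
  offset=5 (pos 1, char 'e'): match length 1
  offset=6 (pos 0, char 'e'): match length 3
Longest match has length 3 at offset 6.
next_char = character at position 6 + 3 = 9 -> 'b'

Best match: offset=6, length=3 (matching 'eeb' starting at position 0)
LZ77 triple: (6, 3, 'b')


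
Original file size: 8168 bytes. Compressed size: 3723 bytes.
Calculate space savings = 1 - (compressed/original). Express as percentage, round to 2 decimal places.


ratio = compressed/original = 3723/8168 = 0.455803
savings = 1 - ratio = 1 - 0.455803 = 0.544197
as a percentage: 0.544197 * 100 = 54.42%

Space savings = 1 - 3723/8168 = 54.42%


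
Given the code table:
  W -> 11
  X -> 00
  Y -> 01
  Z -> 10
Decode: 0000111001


Decoding:
00 -> X
00 -> X
11 -> W
10 -> Z
01 -> Y


Result: XXWZY


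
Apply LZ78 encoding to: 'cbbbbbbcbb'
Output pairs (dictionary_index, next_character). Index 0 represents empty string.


LZ78 encoding steps:
Dictionary: {0: ''}
Step 1: w='' (idx 0), next='c' -> output (0, 'c'), add 'c' as idx 1
Step 2: w='' (idx 0), next='b' -> output (0, 'b'), add 'b' as idx 2
Step 3: w='b' (idx 2), next='b' -> output (2, 'b'), add 'bb' as idx 3
Step 4: w='bb' (idx 3), next='b' -> output (3, 'b'), add 'bbb' as idx 4
Step 5: w='c' (idx 1), next='b' -> output (1, 'b'), add 'cb' as idx 5
Step 6: w='b' (idx 2), end of input -> output (2, '')


Encoded: [(0, 'c'), (0, 'b'), (2, 'b'), (3, 'b'), (1, 'b'), (2, '')]


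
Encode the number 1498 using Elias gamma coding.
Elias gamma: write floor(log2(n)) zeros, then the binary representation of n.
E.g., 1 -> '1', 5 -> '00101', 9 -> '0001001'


num_bits = floor(log2(1498)) + 1 = 11
leading_zeros = num_bits - 1 = 10
binary(1498) = 10111011010

Elias gamma(1498) = '0000000000' + '10111011010' = 000000000010111011010 (21 bits)


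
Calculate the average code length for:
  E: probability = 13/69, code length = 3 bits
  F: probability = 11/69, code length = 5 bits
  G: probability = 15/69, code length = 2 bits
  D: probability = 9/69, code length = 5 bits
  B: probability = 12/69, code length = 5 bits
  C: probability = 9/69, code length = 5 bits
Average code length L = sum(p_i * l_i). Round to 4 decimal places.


Weighted contributions p_i * l_i:
  E: (13/69) * 3 = 39/69
  F: (11/69) * 5 = 55/69
  G: (15/69) * 2 = 30/69
  D: (9/69) * 5 = 45/69
  B: (12/69) * 5 = 60/69
  C: (9/69) * 5 = 45/69
Sum = (39 + 55 + 30 + 45 + 60 + 45)/69 = 274/69

L = 274/69 = 3.9710 bits/symbol


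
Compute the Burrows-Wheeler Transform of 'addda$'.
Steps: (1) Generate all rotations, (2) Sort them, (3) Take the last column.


Rotations (sorted):
  0: $addda -> last char: a
  1: a$addd -> last char: d
  2: addda$ -> last char: $
  3: da$add -> last char: d
  4: dda$ad -> last char: d
  5: ddda$a -> last char: a


BWT = ad$dda


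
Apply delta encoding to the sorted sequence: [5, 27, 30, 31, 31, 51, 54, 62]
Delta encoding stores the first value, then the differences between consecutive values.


First value: 5
Deltas:
  27 - 5 = 22
  30 - 27 = 3
  31 - 30 = 1
  31 - 31 = 0
  51 - 31 = 20
  54 - 51 = 3
  62 - 54 = 8


Delta encoded: [5, 22, 3, 1, 0, 20, 3, 8]


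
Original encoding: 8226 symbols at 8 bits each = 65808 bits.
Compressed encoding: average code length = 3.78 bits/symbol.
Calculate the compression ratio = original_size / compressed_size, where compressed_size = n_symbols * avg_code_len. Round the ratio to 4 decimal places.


original_size = n_symbols * orig_bits = 8226 * 8 = 65808 bits
compressed_size = n_symbols * avg_code_len = 8226 * 3.78 = 31094.28 bits
ratio = original_size / compressed_size = 65808 / 31094.28 = 2.1164

Compression ratio = 2.1164


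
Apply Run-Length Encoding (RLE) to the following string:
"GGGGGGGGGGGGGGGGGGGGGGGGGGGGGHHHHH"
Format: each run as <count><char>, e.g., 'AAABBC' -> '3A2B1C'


Scanning runs left to right:
  i=0: run of 'G' x 29 -> '29G'
  i=29: run of 'H' x 5 -> '5H'

RLE = 29G5H


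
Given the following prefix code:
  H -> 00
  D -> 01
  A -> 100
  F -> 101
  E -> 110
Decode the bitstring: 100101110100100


Decoding step by step:
Bits 100 -> A
Bits 101 -> F
Bits 110 -> E
Bits 100 -> A
Bits 100 -> A


Decoded message: AFEAA


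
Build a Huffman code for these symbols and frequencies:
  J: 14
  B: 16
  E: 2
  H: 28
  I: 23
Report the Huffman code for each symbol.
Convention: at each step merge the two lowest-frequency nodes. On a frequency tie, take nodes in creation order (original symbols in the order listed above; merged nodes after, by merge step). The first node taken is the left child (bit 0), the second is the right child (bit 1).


Huffman tree construction:
Step 1: Merge E(2) + J(14) = 16
Step 2: Merge B(16) + (E+J)(16) = 32
Step 3: Merge I(23) + H(28) = 51
Step 4: Merge (B+(E+J))(32) + (I+H)(51) = 83
Read each symbol's code off the tree from the root (left child = 0, right child = 1).

Codes:
  J: 011 (length 3)
  B: 00 (length 2)
  E: 010 (length 3)
  H: 11 (length 2)
  I: 10 (length 2)
Average code length: 182/83 = 2.1928 bits/symbol


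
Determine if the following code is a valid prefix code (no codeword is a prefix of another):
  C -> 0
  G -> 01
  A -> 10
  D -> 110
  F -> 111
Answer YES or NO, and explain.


Checking each pair (does one codeword prefix another?):
  C='0' vs G='01': prefix -- VIOLATION

NO -- this is NOT a valid prefix code. C (0) is a prefix of G (01).


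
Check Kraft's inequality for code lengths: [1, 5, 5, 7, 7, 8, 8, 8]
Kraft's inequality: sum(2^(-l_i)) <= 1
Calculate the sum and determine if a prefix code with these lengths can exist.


Sum = 2^(-1) + 2^(-5) + 2^(-5) + 2^(-7) + 2^(-7) + 2^(-8) + 2^(-8) + 2^(-8)
    = 0.5 + 0.03125 + 0.03125 + 0.0078125 + 0.0078125 + 0.00390625 + 0.00390625 + 0.00390625
    = 151/256 = 0.58984375
Since 0.58984375 <= 1, Kraft's inequality IS satisfied.
A prefix code with these lengths CAN exist.

Kraft sum = 0.58984375. Satisfied.


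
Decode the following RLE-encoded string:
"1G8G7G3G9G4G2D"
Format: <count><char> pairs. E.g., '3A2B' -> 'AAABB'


Expanding each <count><char> pair:
  1G -> 'G'
  8G -> 'GGGGGGGG'
  7G -> 'GGGGGGG'
  3G -> 'GGG'
  9G -> 'GGGGGGGGG'
  4G -> 'GGGG'
  2D -> 'DD'

Decoded = GGGGGGGGGGGGGGGGGGGGGGGGGGGGGGGGDD


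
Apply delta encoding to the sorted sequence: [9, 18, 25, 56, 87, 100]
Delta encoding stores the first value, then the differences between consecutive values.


First value: 9
Deltas:
  18 - 9 = 9
  25 - 18 = 7
  56 - 25 = 31
  87 - 56 = 31
  100 - 87 = 13


Delta encoded: [9, 9, 7, 31, 31, 13]


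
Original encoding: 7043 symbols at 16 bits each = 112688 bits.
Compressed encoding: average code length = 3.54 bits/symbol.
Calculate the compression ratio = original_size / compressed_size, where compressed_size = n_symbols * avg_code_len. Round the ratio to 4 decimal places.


original_size = n_symbols * orig_bits = 7043 * 16 = 112688 bits
compressed_size = n_symbols * avg_code_len = 7043 * 3.54 = 24932.22 bits
ratio = original_size / compressed_size = 112688 / 24932.22 = 4.5198

Compression ratio = 4.5198


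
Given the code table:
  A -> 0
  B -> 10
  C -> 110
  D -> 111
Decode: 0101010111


Decoding:
0 -> A
10 -> B
10 -> B
10 -> B
111 -> D


Result: ABBBD


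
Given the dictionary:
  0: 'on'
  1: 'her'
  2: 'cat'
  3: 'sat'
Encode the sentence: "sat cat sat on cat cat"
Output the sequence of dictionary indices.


Look up each word in the dictionary:
  'sat' -> 3
  'cat' -> 2
  'sat' -> 3
  'on' -> 0
  'cat' -> 2
  'cat' -> 2

Encoded: [3, 2, 3, 0, 2, 2]


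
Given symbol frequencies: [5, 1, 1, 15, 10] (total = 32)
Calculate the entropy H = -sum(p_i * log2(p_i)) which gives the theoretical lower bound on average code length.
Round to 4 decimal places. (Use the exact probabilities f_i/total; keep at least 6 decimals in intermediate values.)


Per-symbol terms -p_i * log2(p_i) with p_i = f_i/32:
  p = 5/32 = 0.156250: log2(p) = -2.678072, -p*log2(p) = 0.418449
  p = 1/32 = 0.031250: log2(p) = -5.000000, -p*log2(p) = 0.156250
  p = 1/32 = 0.031250: log2(p) = -5.000000, -p*log2(p) = 0.156250
  p = 15/32 = 0.468750: log2(p) = -1.093109, -p*log2(p) = 0.512395
  p = 10/32 = 0.312500: log2(p) = -1.678072, -p*log2(p) = 0.524397
H = 0.418449 + 0.156250 + 0.156250 + 0.512395 + 0.524397 = 1.767741

H = 1.7677 bits/symbol


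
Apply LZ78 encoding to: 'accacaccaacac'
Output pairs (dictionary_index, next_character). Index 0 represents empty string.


LZ78 encoding steps:
Dictionary: {0: ''}
Step 1: w='' (idx 0), next='a' -> output (0, 'a'), add 'a' as idx 1
Step 2: w='' (idx 0), next='c' -> output (0, 'c'), add 'c' as idx 2
Step 3: w='c' (idx 2), next='a' -> output (2, 'a'), add 'ca' as idx 3
Step 4: w='ca' (idx 3), next='c' -> output (3, 'c'), add 'cac' as idx 4
Step 5: w='ca' (idx 3), next='a' -> output (3, 'a'), add 'caa' as idx 5
Step 6: w='cac' (idx 4), end of input -> output (4, '')


Encoded: [(0, 'a'), (0, 'c'), (2, 'a'), (3, 'c'), (3, 'a'), (4, '')]


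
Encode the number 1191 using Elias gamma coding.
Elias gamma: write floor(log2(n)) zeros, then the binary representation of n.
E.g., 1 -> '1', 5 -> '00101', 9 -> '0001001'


num_bits = floor(log2(1191)) + 1 = 11
leading_zeros = num_bits - 1 = 10
binary(1191) = 10010100111

Elias gamma(1191) = '0000000000' + '10010100111' = 000000000010010100111 (21 bits)


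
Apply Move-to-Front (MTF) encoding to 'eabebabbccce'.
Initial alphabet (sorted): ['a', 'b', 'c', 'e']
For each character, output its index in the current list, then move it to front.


MTF encoding:
'e': index 3 in ['a', 'b', 'c', 'e'] -> ['e', 'a', 'b', 'c']
'a': index 1 in ['e', 'a', 'b', 'c'] -> ['a', 'e', 'b', 'c']
'b': index 2 in ['a', 'e', 'b', 'c'] -> ['b', 'a', 'e', 'c']
'e': index 2 in ['b', 'a', 'e', 'c'] -> ['e', 'b', 'a', 'c']
'b': index 1 in ['e', 'b', 'a', 'c'] -> ['b', 'e', 'a', 'c']
'a': index 2 in ['b', 'e', 'a', 'c'] -> ['a', 'b', 'e', 'c']
'b': index 1 in ['a', 'b', 'e', 'c'] -> ['b', 'a', 'e', 'c']
'b': index 0 in ['b', 'a', 'e', 'c'] -> ['b', 'a', 'e', 'c']
'c': index 3 in ['b', 'a', 'e', 'c'] -> ['c', 'b', 'a', 'e']
'c': index 0 in ['c', 'b', 'a', 'e'] -> ['c', 'b', 'a', 'e']
'c': index 0 in ['c', 'b', 'a', 'e'] -> ['c', 'b', 'a', 'e']
'e': index 3 in ['c', 'b', 'a', 'e'] -> ['e', 'c', 'b', 'a']


Output: [3, 1, 2, 2, 1, 2, 1, 0, 3, 0, 0, 3]


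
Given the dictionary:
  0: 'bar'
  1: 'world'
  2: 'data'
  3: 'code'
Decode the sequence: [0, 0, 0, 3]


Look up each index in the dictionary:
  0 -> 'bar'
  0 -> 'bar'
  0 -> 'bar'
  3 -> 'code'

Decoded: "bar bar bar code"


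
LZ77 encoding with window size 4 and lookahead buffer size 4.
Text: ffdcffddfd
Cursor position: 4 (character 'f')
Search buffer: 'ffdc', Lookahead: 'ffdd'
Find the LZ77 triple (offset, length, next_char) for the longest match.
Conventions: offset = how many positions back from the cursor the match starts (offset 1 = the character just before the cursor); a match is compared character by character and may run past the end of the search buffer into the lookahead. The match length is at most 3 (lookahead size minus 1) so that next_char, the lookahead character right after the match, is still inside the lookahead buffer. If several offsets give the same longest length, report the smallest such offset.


Try each offset into the search buffer:
  offset=1 (pos 3, char 'c'): match length 0
  offset=2 (pos 2, char 'd'): match length 0
  offset=3 (pos 1, char 'f'): match length 1
  offset=4 (pos 0, char 'f'): match length 3
Longest match has length 3 at offset 4.
next_char = character at position 4 + 3 = 7 -> 'd'

Best match: offset=4, length=3 (matching 'ffd' starting at position 0)
LZ77 triple: (4, 3, 'd')


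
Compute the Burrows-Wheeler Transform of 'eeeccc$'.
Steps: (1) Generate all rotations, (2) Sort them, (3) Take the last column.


Rotations (sorted):
  0: $eeeccc -> last char: c
  1: c$eeecc -> last char: c
  2: cc$eeec -> last char: c
  3: ccc$eee -> last char: e
  4: eccc$ee -> last char: e
  5: eeccc$e -> last char: e
  6: eeeccc$ -> last char: $


BWT = ccceee$


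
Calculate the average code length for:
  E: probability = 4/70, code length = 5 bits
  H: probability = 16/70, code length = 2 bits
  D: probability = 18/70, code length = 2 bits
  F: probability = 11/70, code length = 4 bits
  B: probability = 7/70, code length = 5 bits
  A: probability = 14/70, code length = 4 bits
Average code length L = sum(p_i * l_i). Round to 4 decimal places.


Weighted contributions p_i * l_i:
  E: (4/70) * 5 = 20/70
  H: (16/70) * 2 = 32/70
  D: (18/70) * 2 = 36/70
  F: (11/70) * 4 = 44/70
  B: (7/70) * 5 = 35/70
  A: (14/70) * 4 = 56/70
Sum = (20 + 32 + 36 + 44 + 35 + 56)/70 = 223/70

L = 223/70 = 3.1857 bits/symbol


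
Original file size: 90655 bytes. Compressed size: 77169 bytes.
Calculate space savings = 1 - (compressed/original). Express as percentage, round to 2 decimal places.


ratio = compressed/original = 77169/90655 = 0.851238
savings = 1 - ratio = 1 - 0.851238 = 0.148762
as a percentage: 0.148762 * 100 = 14.88%

Space savings = 1 - 77169/90655 = 14.88%


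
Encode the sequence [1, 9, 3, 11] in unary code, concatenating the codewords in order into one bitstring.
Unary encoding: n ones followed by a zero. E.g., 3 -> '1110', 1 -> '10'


Encode each number as n ones followed by a terminating 0:
  1 -> 10 (2 bits)
  9 -> 1111111110 (10 bits)
  3 -> 1110 (4 bits)
  11 -> 111111111110 (12 bits)
Total length = 2 + 10 + 4 + 12 = 28 bits.

Unary([1, 9, 3, 11]) = 1011111111101110111111111110 (28 bits)


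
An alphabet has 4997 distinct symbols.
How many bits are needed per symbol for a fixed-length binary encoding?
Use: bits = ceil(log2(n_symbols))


log2(4997) = 12.2868
Bracket: 2^12 = 4096 < 4997 <= 2^13 = 8192
So ceil(log2(4997)) = 13

bits = ceil(log2(4997)) = ceil(12.2868) = 13 bits


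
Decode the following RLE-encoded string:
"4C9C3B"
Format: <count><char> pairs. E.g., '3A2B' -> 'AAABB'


Expanding each <count><char> pair:
  4C -> 'CCCC'
  9C -> 'CCCCCCCCC'
  3B -> 'BBB'

Decoded = CCCCCCCCCCCCCBBB


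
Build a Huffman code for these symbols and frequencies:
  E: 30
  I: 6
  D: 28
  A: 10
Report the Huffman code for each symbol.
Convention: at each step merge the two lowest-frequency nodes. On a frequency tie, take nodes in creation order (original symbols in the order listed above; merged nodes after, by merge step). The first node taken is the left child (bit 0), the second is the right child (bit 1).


Huffman tree construction:
Step 1: Merge I(6) + A(10) = 16
Step 2: Merge (I+A)(16) + D(28) = 44
Step 3: Merge E(30) + ((I+A)+D)(44) = 74
Read each symbol's code off the tree from the root (left child = 0, right child = 1).

Codes:
  E: 0 (length 1)
  I: 100 (length 3)
  D: 11 (length 2)
  A: 101 (length 3)
Average code length: 134/74 = 1.8108 bits/symbol


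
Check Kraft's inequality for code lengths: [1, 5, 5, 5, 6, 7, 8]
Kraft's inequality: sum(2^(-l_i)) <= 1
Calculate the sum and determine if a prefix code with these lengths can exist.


Sum = 2^(-1) + 2^(-5) + 2^(-5) + 2^(-5) + 2^(-6) + 2^(-7) + 2^(-8)
    = 0.5 + 0.03125 + 0.03125 + 0.03125 + 0.015625 + 0.0078125 + 0.00390625
    = 159/256 = 0.62109375
Since 0.62109375 <= 1, Kraft's inequality IS satisfied.
A prefix code with these lengths CAN exist.

Kraft sum = 0.62109375. Satisfied.


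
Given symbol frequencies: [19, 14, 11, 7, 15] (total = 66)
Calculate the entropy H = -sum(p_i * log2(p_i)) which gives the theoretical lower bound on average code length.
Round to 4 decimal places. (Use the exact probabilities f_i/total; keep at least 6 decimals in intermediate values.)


Per-symbol terms -p_i * log2(p_i) with p_i = f_i/66:
  p = 19/66 = 0.287879: log2(p) = -1.796467, -p*log2(p) = 0.517165
  p = 14/66 = 0.212121: log2(p) = -2.237039, -p*log2(p) = 0.474523
  p = 11/66 = 0.166667: log2(p) = -2.584963, -p*log2(p) = 0.430827
  p = 7/66 = 0.106061: log2(p) = -3.237039, -p*log2(p) = 0.343322
  p = 15/66 = 0.227273: log2(p) = -2.137504, -p*log2(p) = 0.485796
H = 0.517165 + 0.474523 + 0.430827 + 0.343322 + 0.485796 = 2.251633

H = 2.2516 bits/symbol


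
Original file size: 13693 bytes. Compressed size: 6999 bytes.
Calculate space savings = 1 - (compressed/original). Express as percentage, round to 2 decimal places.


ratio = compressed/original = 6999/13693 = 0.511137
savings = 1 - ratio = 1 - 0.511137 = 0.488863
as a percentage: 0.488863 * 100 = 48.89%

Space savings = 1 - 6999/13693 = 48.89%


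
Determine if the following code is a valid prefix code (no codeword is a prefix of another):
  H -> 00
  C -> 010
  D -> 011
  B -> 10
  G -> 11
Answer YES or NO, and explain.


Checking each pair (does one codeword prefix another?):
  H='00' vs C='010': no prefix
  H='00' vs D='011': no prefix
  H='00' vs B='10': no prefix
  H='00' vs G='11': no prefix
  C='010' vs H='00': no prefix
  C='010' vs D='011': no prefix
  C='010' vs B='10': no prefix
  C='010' vs G='11': no prefix
  D='011' vs H='00': no prefix
  D='011' vs C='010': no prefix
  D='011' vs B='10': no prefix
  D='011' vs G='11': no prefix
  B='10' vs H='00': no prefix
  B='10' vs C='010': no prefix
  B='10' vs D='011': no prefix
  B='10' vs G='11': no prefix
  G='11' vs H='00': no prefix
  G='11' vs C='010': no prefix
  G='11' vs D='011': no prefix
  G='11' vs B='10': no prefix
No violation found over all pairs.

YES -- this is a valid prefix code. No codeword is a prefix of any other codeword.


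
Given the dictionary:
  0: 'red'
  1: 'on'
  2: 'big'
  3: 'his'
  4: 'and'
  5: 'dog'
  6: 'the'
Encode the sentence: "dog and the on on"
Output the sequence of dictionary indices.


Look up each word in the dictionary:
  'dog' -> 5
  'and' -> 4
  'the' -> 6
  'on' -> 1
  'on' -> 1

Encoded: [5, 4, 6, 1, 1]


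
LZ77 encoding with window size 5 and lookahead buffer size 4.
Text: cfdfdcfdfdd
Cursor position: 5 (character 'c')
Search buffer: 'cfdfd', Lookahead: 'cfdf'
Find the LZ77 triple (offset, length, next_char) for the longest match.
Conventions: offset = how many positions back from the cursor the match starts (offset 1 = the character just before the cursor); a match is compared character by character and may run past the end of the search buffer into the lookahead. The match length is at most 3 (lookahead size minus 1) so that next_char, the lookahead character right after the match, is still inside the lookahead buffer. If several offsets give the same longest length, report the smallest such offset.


Try each offset into the search buffer:
  offset=1 (pos 4, char 'd'): match length 0
  offset=2 (pos 3, char 'f'): match length 0
  offset=3 (pos 2, char 'd'): match length 0
  offset=4 (pos 1, char 'f'): match length 0
  offset=5 (pos 0, char 'c'): match length 3
Longest match has length 3 at offset 5.
next_char = character at position 5 + 3 = 8 -> 'f'

Best match: offset=5, length=3 (matching 'cfd' starting at position 0)
LZ77 triple: (5, 3, 'f')


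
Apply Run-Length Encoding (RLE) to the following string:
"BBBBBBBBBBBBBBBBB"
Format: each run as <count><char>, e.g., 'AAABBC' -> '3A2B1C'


Scanning runs left to right:
  i=0: run of 'B' x 17 -> '17B'

RLE = 17B


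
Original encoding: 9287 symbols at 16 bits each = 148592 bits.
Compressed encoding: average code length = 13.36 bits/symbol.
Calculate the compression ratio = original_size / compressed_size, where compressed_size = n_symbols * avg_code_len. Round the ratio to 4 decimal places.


original_size = n_symbols * orig_bits = 9287 * 16 = 148592 bits
compressed_size = n_symbols * avg_code_len = 9287 * 13.36 = 124074.32 bits
ratio = original_size / compressed_size = 148592 / 124074.32 = 1.1976

Compression ratio = 1.1976


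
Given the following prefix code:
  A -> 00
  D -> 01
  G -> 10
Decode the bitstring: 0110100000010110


Decoding step by step:
Bits 01 -> D
Bits 10 -> G
Bits 10 -> G
Bits 00 -> A
Bits 00 -> A
Bits 01 -> D
Bits 01 -> D
Bits 10 -> G


Decoded message: DGGAADDG


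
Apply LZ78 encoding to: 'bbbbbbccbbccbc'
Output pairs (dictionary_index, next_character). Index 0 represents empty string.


LZ78 encoding steps:
Dictionary: {0: ''}
Step 1: w='' (idx 0), next='b' -> output (0, 'b'), add 'b' as idx 1
Step 2: w='b' (idx 1), next='b' -> output (1, 'b'), add 'bb' as idx 2
Step 3: w='bb' (idx 2), next='b' -> output (2, 'b'), add 'bbb' as idx 3
Step 4: w='' (idx 0), next='c' -> output (0, 'c'), add 'c' as idx 4
Step 5: w='c' (idx 4), next='b' -> output (4, 'b'), add 'cb' as idx 5
Step 6: w='b' (idx 1), next='c' -> output (1, 'c'), add 'bc' as idx 6
Step 7: w='cb' (idx 5), next='c' -> output (5, 'c'), add 'cbc' as idx 7


Encoded: [(0, 'b'), (1, 'b'), (2, 'b'), (0, 'c'), (4, 'b'), (1, 'c'), (5, 'c')]


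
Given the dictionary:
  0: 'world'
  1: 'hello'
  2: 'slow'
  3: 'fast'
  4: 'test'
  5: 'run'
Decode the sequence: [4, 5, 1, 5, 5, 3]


Look up each index in the dictionary:
  4 -> 'test'
  5 -> 'run'
  1 -> 'hello'
  5 -> 'run'
  5 -> 'run'
  3 -> 'fast'

Decoded: "test run hello run run fast"


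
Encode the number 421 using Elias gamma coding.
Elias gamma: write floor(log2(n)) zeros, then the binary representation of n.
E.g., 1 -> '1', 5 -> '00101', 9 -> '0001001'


num_bits = floor(log2(421)) + 1 = 9
leading_zeros = num_bits - 1 = 8
binary(421) = 110100101

Elias gamma(421) = '00000000' + '110100101' = 00000000110100101 (17 bits)


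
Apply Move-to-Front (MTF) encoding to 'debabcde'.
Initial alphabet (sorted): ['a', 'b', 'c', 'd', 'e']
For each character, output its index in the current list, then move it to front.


MTF encoding:
'd': index 3 in ['a', 'b', 'c', 'd', 'e'] -> ['d', 'a', 'b', 'c', 'e']
'e': index 4 in ['d', 'a', 'b', 'c', 'e'] -> ['e', 'd', 'a', 'b', 'c']
'b': index 3 in ['e', 'd', 'a', 'b', 'c'] -> ['b', 'e', 'd', 'a', 'c']
'a': index 3 in ['b', 'e', 'd', 'a', 'c'] -> ['a', 'b', 'e', 'd', 'c']
'b': index 1 in ['a', 'b', 'e', 'd', 'c'] -> ['b', 'a', 'e', 'd', 'c']
'c': index 4 in ['b', 'a', 'e', 'd', 'c'] -> ['c', 'b', 'a', 'e', 'd']
'd': index 4 in ['c', 'b', 'a', 'e', 'd'] -> ['d', 'c', 'b', 'a', 'e']
'e': index 4 in ['d', 'c', 'b', 'a', 'e'] -> ['e', 'd', 'c', 'b', 'a']


Output: [3, 4, 3, 3, 1, 4, 4, 4]


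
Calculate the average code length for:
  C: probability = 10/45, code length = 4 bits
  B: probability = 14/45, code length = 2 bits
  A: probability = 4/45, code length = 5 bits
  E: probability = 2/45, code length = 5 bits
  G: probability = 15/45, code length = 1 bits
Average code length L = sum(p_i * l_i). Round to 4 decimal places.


Weighted contributions p_i * l_i:
  C: (10/45) * 4 = 40/45
  B: (14/45) * 2 = 28/45
  A: (4/45) * 5 = 20/45
  E: (2/45) * 5 = 10/45
  G: (15/45) * 1 = 15/45
Sum = (40 + 28 + 20 + 10 + 15)/45 = 113/45

L = 113/45 = 2.5111 bits/symbol
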